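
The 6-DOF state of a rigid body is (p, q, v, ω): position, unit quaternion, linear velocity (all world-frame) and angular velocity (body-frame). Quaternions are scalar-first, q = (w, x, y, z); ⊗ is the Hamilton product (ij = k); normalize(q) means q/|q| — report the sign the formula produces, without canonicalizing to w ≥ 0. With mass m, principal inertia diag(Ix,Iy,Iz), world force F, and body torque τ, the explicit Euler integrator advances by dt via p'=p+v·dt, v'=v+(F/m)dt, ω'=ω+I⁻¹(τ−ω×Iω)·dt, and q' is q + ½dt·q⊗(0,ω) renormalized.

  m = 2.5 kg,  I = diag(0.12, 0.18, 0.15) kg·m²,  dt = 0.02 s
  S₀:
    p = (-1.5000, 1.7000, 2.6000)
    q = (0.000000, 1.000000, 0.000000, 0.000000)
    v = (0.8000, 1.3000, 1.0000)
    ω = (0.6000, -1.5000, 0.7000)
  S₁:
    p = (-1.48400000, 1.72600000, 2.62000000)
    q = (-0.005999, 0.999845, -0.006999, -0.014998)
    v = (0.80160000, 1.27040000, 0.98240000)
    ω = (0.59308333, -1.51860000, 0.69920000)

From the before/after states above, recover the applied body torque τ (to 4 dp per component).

ω₁ − ω₀ = (-0.00691667, -0.01860000, -0.00080000)
precession coupling = (0.0315, -0.0126, -0.0540)
applied torque τ = (-0.0100, -0.1800, -0.0600)

τ = (-0.0100, -0.1800, -0.0600)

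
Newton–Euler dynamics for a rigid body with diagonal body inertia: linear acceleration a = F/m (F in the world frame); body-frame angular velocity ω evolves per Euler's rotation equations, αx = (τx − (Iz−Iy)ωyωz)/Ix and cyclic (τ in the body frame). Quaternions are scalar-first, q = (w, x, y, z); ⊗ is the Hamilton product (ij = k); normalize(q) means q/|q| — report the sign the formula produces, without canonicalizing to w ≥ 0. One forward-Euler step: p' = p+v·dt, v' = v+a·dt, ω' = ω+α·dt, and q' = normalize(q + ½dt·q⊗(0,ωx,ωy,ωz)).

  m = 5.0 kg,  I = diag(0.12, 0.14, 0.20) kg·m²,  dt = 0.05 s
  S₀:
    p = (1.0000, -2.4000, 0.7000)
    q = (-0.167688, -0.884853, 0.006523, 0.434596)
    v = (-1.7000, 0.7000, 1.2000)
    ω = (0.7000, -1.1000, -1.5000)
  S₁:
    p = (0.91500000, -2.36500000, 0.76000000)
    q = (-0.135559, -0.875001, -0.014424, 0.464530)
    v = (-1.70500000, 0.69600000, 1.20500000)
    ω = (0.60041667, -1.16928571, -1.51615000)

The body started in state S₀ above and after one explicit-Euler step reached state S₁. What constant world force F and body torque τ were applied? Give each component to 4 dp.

F = (-0.5000, -0.4000, 0.5000)
τ = (-0.1400, -0.1100, -0.0800)

velocity change Δv = (-0.00500000, -0.00400000, 0.00500000)
F = m·Δv/dt = (-0.5000, -0.4000, 0.5000)
rate change Δω = (-0.09958333, -0.06928571, -0.01615000)
precession coupling = (0.0990, 0.0840, -0.0154)
applied torque τ = (-0.1400, -0.1100, -0.0800)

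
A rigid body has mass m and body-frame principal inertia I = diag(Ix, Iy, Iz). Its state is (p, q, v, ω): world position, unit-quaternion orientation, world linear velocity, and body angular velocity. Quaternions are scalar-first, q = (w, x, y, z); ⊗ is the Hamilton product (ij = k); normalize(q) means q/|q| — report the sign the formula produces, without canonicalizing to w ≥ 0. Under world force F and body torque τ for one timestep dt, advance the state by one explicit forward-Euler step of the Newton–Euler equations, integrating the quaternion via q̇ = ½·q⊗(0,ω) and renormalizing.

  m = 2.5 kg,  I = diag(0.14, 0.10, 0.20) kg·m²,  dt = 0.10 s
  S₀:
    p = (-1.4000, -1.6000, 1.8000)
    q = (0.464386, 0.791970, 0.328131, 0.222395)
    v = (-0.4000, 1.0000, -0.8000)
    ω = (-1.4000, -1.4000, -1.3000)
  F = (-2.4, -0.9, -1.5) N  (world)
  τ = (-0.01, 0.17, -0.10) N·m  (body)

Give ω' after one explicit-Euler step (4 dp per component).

precession coupling ω×(Iω) = (0.1820, -0.1092, -0.0784)
α = I⁻¹(τ − ω×Iω) = (-1.3714, 2.7920, -0.1080)
new body rate ω' = (-1.5371, -1.1208, -1.3108)

ω' = (-1.5371, -1.1208, -1.3108)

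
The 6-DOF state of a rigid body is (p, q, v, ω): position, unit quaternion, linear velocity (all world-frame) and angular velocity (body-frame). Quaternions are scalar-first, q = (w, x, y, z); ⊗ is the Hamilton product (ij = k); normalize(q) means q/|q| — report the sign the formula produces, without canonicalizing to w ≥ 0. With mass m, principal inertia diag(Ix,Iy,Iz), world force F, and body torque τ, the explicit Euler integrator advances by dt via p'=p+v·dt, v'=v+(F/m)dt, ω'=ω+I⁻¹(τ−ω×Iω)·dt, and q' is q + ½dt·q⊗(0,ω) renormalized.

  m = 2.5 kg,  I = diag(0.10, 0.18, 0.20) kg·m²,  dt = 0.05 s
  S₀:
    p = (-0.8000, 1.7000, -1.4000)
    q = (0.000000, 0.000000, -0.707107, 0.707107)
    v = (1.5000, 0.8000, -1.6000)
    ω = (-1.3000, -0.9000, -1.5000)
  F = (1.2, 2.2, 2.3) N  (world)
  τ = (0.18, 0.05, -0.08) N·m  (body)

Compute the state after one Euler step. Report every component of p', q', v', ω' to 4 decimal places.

(τ − ω×Iω)/I = (1.5300, 1.3611, -0.8680)
ω + α·dt = (-1.2235, -0.8319, -1.5434)
q⊗(0,ω) = (0.4242642, 1.6970568, -0.9192391, -0.9192391)
updated quaternion q' = (0.0106, 0.0424, -0.7290, 0.6831)
p' = p + v·dt = (-0.7250, 1.7400, -1.4800)
new velocity v' = (1.5240, 0.8440, -1.5540)

p' = (-0.7250, 1.7400, -1.4800)
q' = (0.0106, 0.0424, -0.7290, 0.6831)
v' = (1.5240, 0.8440, -1.5540)
ω' = (-1.2235, -0.8319, -1.5434)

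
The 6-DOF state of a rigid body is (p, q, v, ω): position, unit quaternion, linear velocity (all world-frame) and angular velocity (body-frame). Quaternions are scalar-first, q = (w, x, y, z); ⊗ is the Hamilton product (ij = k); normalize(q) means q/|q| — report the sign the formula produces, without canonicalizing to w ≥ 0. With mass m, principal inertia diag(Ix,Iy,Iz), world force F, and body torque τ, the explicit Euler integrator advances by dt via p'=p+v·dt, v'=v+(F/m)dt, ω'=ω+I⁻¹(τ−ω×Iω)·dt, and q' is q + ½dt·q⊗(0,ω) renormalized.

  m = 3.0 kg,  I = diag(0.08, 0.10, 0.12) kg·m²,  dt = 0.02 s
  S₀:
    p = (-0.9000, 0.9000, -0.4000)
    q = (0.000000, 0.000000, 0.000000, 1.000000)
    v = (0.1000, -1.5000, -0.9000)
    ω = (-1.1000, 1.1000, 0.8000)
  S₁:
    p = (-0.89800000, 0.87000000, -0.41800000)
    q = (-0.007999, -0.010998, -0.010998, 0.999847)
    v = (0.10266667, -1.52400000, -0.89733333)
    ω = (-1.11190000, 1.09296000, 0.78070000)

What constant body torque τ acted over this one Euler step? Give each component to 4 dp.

rate change Δω = (-0.01190000, -0.00704000, -0.01930000)
gyro term ω₀×Iω₀ = (0.0176, 0.0352, -0.0242)
applied torque τ = (-0.0300, 0.0000, -0.1400)

τ = (-0.0300, 0.0000, -0.1400)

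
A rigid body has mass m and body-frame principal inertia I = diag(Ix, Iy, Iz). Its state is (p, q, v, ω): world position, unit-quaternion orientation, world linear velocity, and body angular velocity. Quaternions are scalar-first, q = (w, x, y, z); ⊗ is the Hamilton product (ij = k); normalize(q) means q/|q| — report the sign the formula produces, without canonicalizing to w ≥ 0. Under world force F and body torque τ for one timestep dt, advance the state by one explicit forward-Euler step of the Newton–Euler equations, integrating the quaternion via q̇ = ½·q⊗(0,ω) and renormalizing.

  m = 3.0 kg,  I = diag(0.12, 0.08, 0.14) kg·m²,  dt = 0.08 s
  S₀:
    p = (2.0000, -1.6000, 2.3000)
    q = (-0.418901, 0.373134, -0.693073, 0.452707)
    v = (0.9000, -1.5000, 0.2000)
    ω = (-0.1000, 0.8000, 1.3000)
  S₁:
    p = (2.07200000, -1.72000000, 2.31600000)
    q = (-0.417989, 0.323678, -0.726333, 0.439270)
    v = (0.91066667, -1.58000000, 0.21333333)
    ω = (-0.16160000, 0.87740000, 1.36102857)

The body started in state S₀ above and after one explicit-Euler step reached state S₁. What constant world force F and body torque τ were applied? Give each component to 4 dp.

F = (0.4000, -3.0000, 0.5000)
τ = (-0.0300, 0.0800, 0.1100)

velocity change Δv = (0.01066667, -0.08000000, 0.01333333)
applied force F = (0.4000, -3.0000, 0.5000)
rate change Δω = (-0.06160000, 0.07740000, 0.06102857)
τ = I·(Δω/dt) + ω₀×(Iω₀) = (-0.0300, 0.0800, 0.1100)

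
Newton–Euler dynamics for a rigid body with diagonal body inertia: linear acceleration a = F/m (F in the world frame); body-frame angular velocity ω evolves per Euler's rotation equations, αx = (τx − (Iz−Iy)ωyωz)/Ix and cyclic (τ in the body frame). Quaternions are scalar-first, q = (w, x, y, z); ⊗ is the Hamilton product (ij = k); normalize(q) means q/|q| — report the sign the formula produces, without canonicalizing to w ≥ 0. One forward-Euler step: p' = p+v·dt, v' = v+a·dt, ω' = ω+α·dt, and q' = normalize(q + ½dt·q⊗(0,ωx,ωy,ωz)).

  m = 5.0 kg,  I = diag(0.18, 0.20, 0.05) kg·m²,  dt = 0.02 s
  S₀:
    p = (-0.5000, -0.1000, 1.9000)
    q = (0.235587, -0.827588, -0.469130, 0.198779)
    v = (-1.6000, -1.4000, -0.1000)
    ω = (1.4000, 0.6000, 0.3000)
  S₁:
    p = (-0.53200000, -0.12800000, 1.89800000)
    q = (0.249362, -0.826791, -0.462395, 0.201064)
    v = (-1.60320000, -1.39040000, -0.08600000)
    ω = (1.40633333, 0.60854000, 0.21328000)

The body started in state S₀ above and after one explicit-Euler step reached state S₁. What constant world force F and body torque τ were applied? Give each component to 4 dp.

velocity change Δv = (-0.00320000, 0.00960000, 0.01400000)
applied force F = (-0.8000, 2.4000, 3.5000)
Δω = ω₁−ω₀ = (0.00633333, 0.00854000, -0.08672000)
ω₀×(Iω₀) = (-0.0270, 0.0546, 0.0168)
τ = I·(Δω/dt) + ω₀×(Iω₀) = (0.0300, 0.1400, -0.2000)

F = (-0.8000, 2.4000, 3.5000)
τ = (0.0300, 0.1400, -0.2000)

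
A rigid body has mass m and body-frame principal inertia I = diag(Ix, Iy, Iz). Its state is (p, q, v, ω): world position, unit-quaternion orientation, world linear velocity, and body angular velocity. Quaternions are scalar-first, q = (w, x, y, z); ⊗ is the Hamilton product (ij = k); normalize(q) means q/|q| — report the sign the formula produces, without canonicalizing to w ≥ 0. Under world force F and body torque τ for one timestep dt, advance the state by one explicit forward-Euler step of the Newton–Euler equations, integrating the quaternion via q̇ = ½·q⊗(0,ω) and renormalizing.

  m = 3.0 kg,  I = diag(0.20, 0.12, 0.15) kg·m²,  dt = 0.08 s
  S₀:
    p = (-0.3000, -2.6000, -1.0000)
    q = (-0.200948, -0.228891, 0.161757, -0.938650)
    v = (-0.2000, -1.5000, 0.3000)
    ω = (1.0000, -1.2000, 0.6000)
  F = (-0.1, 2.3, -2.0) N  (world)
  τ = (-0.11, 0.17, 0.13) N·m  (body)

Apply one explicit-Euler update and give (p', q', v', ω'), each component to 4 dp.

a = F/m = (-0.0333, 0.7667, -0.6667)
p + v·dt = (-0.3160, -2.7200, -0.9760)
new velocity v' = (-0.2027, -1.4387, 0.2467)
ω×(Iω) gyroscopic = (-0.0216, 0.0300, 0.0960)
α = I⁻¹(τ − ω×Iω) = (-0.4420, 1.1667, 0.2267)
ω + α·dt = (0.9646, -1.1067, 0.6181)
2q̇ = q⊗(0,ω) = (0.9861894, -1.2302738, -0.5601778, -0.0076566)
q + ½dt·q⊗(0,ω), renormalized = (-0.1611, -0.2775, 0.1390, -0.9369)

p' = (-0.3160, -2.7200, -0.9760)
q' = (-0.1611, -0.2775, 0.1390, -0.9369)
v' = (-0.2027, -1.4387, 0.2467)
ω' = (0.9646, -1.1067, 0.6181)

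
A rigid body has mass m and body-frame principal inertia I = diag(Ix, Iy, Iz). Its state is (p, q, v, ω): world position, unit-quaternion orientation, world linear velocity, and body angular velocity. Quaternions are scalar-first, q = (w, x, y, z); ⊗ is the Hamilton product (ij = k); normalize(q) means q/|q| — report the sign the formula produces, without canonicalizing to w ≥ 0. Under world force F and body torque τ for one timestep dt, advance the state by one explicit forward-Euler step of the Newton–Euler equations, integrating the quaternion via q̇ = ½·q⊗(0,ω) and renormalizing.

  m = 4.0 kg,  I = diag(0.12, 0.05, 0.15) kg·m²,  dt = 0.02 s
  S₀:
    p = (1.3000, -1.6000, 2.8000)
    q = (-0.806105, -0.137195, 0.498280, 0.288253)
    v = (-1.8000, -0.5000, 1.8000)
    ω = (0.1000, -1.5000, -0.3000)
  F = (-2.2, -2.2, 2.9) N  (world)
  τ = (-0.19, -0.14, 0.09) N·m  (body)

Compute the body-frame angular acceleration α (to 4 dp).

α = (-1.9583, -2.8180, 0.5300)

precession coupling ω×(Iω) = (0.0450, 0.0009, 0.0105)
angular accel α = (-1.9583, -2.8180, 0.5300)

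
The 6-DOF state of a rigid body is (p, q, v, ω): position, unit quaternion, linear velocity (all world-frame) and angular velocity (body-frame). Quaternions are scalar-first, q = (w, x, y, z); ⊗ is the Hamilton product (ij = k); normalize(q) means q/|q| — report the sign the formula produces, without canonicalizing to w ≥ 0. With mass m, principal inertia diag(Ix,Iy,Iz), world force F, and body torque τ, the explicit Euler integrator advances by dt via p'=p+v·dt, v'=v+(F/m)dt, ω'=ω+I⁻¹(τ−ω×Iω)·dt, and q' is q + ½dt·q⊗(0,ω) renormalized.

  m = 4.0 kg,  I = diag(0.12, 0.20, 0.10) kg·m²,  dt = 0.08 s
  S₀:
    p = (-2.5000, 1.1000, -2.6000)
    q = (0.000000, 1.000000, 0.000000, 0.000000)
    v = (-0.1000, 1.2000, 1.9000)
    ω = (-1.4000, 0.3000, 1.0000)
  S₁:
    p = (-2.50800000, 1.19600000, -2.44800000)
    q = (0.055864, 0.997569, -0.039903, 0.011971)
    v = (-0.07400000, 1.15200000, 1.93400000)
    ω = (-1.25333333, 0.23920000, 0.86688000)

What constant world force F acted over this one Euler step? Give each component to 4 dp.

F = (1.3000, -2.4000, 1.7000)

v₁ − v₀ = (0.02600000, -0.04800000, 0.03400000)
m·(v₁−v₀)/dt = (1.3000, -2.4000, 1.7000)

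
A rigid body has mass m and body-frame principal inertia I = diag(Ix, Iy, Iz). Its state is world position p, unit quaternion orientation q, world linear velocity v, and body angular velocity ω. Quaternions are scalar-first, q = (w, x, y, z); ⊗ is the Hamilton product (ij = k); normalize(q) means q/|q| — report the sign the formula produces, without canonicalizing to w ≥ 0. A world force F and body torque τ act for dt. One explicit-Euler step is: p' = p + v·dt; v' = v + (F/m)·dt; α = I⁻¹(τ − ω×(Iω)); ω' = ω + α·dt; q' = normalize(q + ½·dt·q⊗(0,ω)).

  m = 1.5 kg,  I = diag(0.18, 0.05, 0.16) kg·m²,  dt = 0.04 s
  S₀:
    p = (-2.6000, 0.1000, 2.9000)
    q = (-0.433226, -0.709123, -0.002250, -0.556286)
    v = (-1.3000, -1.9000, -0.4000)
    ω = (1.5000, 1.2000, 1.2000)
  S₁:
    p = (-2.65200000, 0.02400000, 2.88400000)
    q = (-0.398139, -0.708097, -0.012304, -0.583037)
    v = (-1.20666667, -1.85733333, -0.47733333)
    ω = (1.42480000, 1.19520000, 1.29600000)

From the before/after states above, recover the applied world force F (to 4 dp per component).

F = (3.5000, 1.6000, -2.9000)

velocity change Δv = (0.09333333, 0.04266667, -0.07733333)
F = m·Δv/dt = (3.5000, 1.6000, -2.9000)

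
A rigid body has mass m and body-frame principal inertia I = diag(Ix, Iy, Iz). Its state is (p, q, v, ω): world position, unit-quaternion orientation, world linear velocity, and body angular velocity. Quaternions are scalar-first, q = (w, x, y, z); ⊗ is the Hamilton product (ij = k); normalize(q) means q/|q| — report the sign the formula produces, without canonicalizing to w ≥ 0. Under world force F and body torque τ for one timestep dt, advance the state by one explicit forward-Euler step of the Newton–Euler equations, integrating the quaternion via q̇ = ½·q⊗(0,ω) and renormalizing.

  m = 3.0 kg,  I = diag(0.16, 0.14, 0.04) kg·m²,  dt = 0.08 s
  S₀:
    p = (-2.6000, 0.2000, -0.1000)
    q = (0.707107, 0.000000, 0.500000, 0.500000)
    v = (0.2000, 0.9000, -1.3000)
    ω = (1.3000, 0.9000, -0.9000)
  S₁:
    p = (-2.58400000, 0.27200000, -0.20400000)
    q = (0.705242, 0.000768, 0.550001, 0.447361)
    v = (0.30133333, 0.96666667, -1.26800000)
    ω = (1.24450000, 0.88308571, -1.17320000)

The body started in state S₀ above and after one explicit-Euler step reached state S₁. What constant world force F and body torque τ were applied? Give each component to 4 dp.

F = (3.8000, 2.5000, 1.2000)
τ = (-0.0300, -0.1700, -0.1600)

v₁ − v₀ = (0.10133333, 0.06666667, 0.03200000)
applied force F = (3.8000, 2.5000, 1.2000)
rate change Δω = (-0.05550000, -0.01691429, -0.27320000)
precession coupling = (0.0810, -0.1404, -0.0234)
I·α + gyro = (-0.0300, -0.1700, -0.1600)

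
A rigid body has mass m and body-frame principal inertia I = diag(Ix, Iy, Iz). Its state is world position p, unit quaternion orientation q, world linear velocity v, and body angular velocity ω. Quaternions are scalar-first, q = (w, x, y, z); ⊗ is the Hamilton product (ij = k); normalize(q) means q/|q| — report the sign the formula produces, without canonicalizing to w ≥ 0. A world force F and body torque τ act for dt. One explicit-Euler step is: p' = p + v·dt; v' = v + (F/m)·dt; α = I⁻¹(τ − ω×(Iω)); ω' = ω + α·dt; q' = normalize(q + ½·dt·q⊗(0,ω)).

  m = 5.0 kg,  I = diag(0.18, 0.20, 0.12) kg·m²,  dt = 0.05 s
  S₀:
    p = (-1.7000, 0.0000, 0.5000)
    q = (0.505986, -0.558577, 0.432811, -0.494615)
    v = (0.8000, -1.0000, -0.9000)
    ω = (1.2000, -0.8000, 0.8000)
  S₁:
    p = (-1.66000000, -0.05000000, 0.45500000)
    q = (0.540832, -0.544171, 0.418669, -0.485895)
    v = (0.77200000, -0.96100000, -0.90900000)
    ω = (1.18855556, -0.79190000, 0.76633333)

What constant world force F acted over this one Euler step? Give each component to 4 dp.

F = (-2.8000, 3.9000, -0.9000)

Δv = v₁−v₀ = (-0.02800000, 0.03900000, -0.00900000)
applied force F = (-2.8000, 3.9000, -0.9000)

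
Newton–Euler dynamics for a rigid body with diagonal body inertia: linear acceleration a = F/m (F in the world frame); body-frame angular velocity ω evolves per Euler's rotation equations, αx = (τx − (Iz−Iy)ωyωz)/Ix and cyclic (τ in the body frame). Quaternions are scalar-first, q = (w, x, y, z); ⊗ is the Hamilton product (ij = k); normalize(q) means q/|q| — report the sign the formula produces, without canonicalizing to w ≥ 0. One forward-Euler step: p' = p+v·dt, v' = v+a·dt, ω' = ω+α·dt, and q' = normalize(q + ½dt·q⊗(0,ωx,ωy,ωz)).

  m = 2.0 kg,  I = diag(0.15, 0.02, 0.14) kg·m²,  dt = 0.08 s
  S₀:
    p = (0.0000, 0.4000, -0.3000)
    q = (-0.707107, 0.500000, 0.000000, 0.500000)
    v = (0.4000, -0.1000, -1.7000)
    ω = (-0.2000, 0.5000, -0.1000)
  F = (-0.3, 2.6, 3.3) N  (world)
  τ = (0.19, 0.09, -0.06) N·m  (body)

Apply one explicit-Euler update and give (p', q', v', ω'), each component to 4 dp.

p' = (0.0320, 0.3920, -0.4360)
q' = (-0.7009, 0.4955, -0.0161, 0.5127)
v' = (0.3880, 0.0040, -1.5680)
ω' = (-0.0955, 0.8592, -0.1417)

gyro term ω×Iω = (-0.0060, 0.0002, 0.0130)
α = I⁻¹(τ − ω×Iω) = (1.3067, 4.4900, -0.5214)
ω' = ω + α·dt = (-0.0955, 0.8592, -0.1417)
q⊗(0,ω) = (0.1500000, -0.1085786, -0.4035535, 0.3207107)
q + ½dt·q⊗(0,ω), renormalized = (-0.7009, 0.4955, -0.0161, 0.5127)
a = F/m = (-0.1500, 1.3000, 1.6500)
p + v·dt = (0.0320, 0.3920, -0.4360)
v + (F/m)dt = (0.3880, 0.0040, -1.5680)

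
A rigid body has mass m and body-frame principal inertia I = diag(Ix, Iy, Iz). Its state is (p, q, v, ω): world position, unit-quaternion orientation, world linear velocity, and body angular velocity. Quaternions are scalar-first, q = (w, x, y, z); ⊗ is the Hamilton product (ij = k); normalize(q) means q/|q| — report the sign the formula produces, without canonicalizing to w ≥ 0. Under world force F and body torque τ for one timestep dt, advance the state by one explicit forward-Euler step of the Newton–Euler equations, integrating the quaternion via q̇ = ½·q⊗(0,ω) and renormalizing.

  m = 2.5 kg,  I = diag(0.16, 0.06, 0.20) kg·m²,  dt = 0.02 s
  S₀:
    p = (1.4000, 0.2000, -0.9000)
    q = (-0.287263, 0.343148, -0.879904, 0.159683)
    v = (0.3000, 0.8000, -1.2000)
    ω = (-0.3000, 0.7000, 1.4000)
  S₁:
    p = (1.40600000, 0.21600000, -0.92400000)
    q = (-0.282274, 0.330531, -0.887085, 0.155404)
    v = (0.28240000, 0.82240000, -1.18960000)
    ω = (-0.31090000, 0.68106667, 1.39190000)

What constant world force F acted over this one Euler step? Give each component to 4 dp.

F = (-2.2000, 2.8000, 1.3000)

v₁ − v₀ = (-0.01760000, 0.02240000, 0.01040000)
m·(v₁−v₀)/dt = (-2.2000, 2.8000, 1.3000)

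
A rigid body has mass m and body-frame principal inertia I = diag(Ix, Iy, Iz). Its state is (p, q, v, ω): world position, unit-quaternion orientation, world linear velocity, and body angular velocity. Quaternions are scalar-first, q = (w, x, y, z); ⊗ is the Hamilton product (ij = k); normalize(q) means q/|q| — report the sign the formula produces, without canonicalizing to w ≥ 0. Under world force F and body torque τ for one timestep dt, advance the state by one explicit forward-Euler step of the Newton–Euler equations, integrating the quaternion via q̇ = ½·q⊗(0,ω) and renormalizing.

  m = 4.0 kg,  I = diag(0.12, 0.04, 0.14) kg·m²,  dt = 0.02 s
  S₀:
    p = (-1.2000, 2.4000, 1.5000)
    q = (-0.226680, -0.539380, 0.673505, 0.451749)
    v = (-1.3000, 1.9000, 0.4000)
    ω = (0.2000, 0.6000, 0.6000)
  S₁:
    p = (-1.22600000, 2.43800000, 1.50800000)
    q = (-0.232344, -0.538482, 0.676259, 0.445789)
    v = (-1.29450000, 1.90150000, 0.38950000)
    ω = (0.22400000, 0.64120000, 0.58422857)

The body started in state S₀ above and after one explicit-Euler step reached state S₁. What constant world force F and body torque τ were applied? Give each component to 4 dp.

F = (1.1000, 0.3000, -2.1000)
τ = (0.1800, 0.0800, -0.1200)

rate change Δω = (0.02400000, 0.04120000, -0.01577143)
I·α + gyro = (0.1800, 0.0800, -0.1200)
v₁ − v₀ = (0.00550000, 0.00150000, -0.01050000)
F = m·Δv/dt = (1.1000, 0.3000, -2.1000)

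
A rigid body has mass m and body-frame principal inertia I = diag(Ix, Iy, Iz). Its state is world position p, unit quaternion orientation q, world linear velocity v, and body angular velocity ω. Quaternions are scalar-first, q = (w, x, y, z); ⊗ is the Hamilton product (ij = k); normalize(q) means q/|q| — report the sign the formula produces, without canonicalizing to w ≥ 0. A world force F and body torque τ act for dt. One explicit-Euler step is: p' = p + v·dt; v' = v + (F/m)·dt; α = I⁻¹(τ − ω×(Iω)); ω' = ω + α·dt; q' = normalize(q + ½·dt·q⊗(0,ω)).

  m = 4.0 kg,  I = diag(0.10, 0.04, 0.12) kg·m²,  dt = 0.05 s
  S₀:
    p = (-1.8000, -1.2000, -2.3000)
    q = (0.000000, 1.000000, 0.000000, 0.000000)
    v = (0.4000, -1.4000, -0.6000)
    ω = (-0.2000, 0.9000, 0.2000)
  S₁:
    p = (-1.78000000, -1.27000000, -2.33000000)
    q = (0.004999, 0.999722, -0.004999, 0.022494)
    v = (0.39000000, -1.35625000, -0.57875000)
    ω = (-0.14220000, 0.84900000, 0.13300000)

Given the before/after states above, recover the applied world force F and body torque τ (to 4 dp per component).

v₁ − v₀ = (-0.01000000, 0.04375000, 0.02125000)
F = m·Δv/dt = (-0.8000, 3.5000, 1.7000)
rate change Δω = (0.05780000, -0.05100000, -0.06700000)
τ = I·(Δω/dt) + ω₀×(Iω₀) = (0.1300, -0.0400, -0.1500)

F = (-0.8000, 3.5000, 1.7000)
τ = (0.1300, -0.0400, -0.1500)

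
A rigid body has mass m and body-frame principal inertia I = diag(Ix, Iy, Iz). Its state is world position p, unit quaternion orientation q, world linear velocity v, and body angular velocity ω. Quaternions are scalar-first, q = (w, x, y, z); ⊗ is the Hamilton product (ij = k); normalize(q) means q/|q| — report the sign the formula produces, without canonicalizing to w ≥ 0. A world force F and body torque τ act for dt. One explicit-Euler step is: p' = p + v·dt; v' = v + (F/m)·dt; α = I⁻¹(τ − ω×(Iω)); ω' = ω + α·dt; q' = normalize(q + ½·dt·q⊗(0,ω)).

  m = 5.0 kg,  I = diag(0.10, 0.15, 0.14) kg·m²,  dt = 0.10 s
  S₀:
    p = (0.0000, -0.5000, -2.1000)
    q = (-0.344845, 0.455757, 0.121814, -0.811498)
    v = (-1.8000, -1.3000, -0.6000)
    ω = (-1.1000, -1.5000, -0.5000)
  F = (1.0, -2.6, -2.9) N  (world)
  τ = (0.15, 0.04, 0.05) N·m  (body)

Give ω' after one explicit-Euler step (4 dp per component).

gyro term ω×Iω = (-0.0075, -0.0220, 0.0825)
(τ − ω×Iω)/I = (1.5750, 0.4133, -0.2321)
ω + α·dt = (-0.9425, -1.4587, -0.5232)

ω' = (-0.9425, -1.4587, -0.5232)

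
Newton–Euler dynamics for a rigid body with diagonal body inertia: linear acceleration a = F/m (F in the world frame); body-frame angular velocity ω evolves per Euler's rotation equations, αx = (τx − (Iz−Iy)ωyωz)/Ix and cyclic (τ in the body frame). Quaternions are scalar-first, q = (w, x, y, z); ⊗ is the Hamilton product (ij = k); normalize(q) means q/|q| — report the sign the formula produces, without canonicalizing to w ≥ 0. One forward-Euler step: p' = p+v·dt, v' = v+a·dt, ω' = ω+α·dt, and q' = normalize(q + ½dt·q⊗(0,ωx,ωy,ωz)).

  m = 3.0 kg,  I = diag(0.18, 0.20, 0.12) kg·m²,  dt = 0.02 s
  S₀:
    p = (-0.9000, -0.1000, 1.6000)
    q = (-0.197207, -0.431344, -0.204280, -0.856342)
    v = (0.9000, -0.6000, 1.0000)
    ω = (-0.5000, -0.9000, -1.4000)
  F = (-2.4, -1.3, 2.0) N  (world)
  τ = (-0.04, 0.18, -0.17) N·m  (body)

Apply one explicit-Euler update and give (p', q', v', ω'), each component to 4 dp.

p' = (-0.8820, -0.1120, 1.6200)
q' = (-0.2132, -0.4351, -0.2042, -0.8506)
v' = (0.8840, -0.6087, 1.0133)
ω' = (-0.4932, -0.8862, -1.4298)

α = I⁻¹(τ − ω×Iω) = (0.3378, 0.6900, -1.4917)
ω' = ω + α·dt = (-0.4932, -0.8862, -1.4298)
2q̇ = q⊗(0,ω) = (-1.5984028, -0.3861123, 0.0017757, 0.5621594)
q' = normalize(q + ½dt·q⊗(0,ω)) = (-0.2132, -0.4351, -0.2042, -0.8506)
a = (-0.8000, -0.4333, 0.6667)
p' = p + v·dt = (-0.8820, -0.1120, 1.6200)
v + (F/m)dt = (0.8840, -0.6087, 1.0133)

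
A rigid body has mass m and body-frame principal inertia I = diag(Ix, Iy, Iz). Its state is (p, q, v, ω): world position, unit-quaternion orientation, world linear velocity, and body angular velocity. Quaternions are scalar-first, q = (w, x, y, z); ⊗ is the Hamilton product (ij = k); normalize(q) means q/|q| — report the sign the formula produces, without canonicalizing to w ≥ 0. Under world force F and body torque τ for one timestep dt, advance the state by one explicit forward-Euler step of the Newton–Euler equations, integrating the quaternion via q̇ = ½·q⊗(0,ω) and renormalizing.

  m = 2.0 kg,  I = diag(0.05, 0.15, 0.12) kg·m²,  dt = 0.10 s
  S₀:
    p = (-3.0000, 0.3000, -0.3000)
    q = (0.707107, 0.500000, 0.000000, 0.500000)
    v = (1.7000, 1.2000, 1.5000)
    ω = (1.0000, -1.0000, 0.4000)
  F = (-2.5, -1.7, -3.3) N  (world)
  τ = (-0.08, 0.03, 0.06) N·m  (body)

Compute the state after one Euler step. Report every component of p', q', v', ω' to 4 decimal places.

p' = (-2.8300, 0.4200, -0.1500)
q' = (0.6703, 0.5588, -0.0203, 0.4878)
v' = (1.5750, 1.1150, 1.3350)
ω' = (0.8160, -0.9613, 0.5333)

a = (-1.2500, -0.8500, -1.6500)
p + v·dt = (-2.8300, 0.4200, -0.1500)
new velocity v' = (1.5750, 1.1150, 1.3350)
α = I⁻¹(τ − ω×Iω) = (-1.8400, 0.3867, 1.3333)
new body rate ω' = (0.8160, -0.9613, 0.5333)
2q̇ = q⊗(0,ω) = (-0.7000000, 1.2071070, -0.4071070, -0.2171572)
q + ½dt·q⊗(0,ω), renormalized = (0.6703, 0.5588, -0.0203, 0.4878)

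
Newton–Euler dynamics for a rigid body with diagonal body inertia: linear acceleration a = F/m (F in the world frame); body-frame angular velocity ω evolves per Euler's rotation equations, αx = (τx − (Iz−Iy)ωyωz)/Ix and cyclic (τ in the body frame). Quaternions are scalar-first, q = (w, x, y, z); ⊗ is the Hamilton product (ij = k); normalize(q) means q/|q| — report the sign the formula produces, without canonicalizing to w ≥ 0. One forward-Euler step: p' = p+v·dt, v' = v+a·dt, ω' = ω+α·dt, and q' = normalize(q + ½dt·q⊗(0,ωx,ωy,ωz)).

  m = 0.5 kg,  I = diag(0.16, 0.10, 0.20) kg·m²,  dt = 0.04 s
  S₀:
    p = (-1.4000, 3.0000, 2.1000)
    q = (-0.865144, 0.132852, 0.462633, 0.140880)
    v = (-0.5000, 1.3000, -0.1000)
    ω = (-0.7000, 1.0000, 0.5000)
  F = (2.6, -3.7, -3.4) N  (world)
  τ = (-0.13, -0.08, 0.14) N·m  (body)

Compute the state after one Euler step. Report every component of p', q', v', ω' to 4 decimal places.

ω×(Iω) gyroscopic = (0.0500, 0.0140, 0.0420)
α = I⁻¹(τ − ω×Iω) = (-1.1250, -0.9400, 0.4900)
ω + α·dt = (-0.7450, 0.9624, 0.5196)
q⊗(0,ω) = (-0.4400766, 0.6960373, -1.0301860, 0.0241231)
q' = normalize(q + ½dt·q⊗(0,ω)) = (-0.8736, 0.1467, 0.4419, 0.1413)
new position p' = (-1.4200, 3.0520, 2.0960)
v + (F/m)dt = (-0.2920, 1.0040, -0.3720)

p' = (-1.4200, 3.0520, 2.0960)
q' = (-0.8736, 0.1467, 0.4419, 0.1413)
v' = (-0.2920, 1.0040, -0.3720)
ω' = (-0.7450, 0.9624, 0.5196)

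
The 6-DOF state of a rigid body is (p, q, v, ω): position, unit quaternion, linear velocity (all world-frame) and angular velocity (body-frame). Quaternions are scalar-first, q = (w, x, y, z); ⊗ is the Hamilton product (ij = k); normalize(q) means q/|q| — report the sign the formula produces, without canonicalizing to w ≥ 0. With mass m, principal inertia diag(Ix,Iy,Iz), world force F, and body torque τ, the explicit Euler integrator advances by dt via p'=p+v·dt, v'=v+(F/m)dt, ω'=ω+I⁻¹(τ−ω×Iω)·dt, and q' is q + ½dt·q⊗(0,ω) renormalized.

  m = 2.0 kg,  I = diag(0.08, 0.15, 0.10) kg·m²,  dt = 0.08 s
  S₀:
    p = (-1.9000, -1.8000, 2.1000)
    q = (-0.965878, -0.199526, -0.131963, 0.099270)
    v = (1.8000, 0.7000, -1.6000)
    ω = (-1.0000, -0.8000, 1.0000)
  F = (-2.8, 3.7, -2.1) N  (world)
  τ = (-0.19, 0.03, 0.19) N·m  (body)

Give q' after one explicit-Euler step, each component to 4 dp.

Hamilton product q⊗(0,ω) = (-0.4043664, 0.9133310, 0.8729584, -0.9382202)
q + ½dt·q⊗(0,ω), renormalized = (-0.9800, -0.1626, -0.0968, 0.0616)

q' = (-0.9800, -0.1626, -0.0968, 0.0616)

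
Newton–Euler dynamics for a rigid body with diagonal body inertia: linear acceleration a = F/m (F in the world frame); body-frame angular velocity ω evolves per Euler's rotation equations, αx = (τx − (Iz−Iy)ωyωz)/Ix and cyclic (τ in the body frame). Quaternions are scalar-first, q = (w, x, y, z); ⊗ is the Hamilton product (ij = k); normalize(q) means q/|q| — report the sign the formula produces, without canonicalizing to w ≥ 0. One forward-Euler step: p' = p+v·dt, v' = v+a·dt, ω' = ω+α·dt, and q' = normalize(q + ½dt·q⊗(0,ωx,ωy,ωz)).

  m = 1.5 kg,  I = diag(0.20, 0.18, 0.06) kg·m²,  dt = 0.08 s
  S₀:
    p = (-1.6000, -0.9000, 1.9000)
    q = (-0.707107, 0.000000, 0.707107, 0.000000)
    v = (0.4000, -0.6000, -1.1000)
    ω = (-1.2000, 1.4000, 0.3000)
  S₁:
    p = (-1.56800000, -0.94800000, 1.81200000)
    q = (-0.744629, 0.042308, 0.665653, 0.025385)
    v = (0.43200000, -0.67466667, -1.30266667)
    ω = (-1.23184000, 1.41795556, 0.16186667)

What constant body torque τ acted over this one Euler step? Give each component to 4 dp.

rate change Δω = (-0.03184000, 0.01795556, -0.13813333)
applied torque τ = (-0.1300, -0.0100, -0.0700)

τ = (-0.1300, -0.0100, -0.0700)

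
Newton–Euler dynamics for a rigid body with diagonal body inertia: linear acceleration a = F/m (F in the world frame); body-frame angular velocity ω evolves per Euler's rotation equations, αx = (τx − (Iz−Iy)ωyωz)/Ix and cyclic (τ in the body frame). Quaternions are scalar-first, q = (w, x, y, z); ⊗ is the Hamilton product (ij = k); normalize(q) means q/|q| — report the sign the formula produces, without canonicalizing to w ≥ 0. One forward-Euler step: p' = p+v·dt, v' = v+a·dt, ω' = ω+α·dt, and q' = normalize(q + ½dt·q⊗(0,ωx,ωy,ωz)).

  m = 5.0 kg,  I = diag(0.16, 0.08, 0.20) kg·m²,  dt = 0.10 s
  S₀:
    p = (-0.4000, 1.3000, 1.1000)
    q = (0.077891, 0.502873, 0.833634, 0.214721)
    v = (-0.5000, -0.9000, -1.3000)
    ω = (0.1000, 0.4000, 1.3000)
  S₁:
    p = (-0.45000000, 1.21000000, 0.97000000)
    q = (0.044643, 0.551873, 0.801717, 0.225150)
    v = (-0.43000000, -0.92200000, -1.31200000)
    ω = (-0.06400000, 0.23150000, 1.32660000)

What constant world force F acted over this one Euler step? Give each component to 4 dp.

Δv = v₁−v₀ = (0.07000000, -0.02200000, -0.01200000)
m·(v₁−v₀)/dt = (3.5000, -1.1000, -0.6000)

F = (3.5000, -1.1000, -0.6000)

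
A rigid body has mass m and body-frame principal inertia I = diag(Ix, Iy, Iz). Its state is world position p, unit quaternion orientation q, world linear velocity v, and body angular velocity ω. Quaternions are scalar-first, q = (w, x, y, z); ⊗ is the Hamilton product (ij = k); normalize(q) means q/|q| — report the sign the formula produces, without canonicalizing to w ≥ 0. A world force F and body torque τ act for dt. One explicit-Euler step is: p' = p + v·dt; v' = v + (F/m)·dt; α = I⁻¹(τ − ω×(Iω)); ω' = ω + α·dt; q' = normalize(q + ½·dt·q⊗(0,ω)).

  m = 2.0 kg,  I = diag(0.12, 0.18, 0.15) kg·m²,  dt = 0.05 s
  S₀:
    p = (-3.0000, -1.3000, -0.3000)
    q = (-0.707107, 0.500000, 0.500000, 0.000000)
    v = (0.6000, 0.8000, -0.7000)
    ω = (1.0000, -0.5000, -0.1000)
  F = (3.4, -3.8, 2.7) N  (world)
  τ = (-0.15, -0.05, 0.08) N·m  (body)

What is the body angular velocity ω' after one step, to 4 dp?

ω' = (0.9381, -0.5147, -0.0633)

α = I⁻¹(τ − ω×Iω) = (-1.2375, -0.2944, 0.7333)
ω' = ω + α·dt = (0.9381, -0.5147, -0.0633)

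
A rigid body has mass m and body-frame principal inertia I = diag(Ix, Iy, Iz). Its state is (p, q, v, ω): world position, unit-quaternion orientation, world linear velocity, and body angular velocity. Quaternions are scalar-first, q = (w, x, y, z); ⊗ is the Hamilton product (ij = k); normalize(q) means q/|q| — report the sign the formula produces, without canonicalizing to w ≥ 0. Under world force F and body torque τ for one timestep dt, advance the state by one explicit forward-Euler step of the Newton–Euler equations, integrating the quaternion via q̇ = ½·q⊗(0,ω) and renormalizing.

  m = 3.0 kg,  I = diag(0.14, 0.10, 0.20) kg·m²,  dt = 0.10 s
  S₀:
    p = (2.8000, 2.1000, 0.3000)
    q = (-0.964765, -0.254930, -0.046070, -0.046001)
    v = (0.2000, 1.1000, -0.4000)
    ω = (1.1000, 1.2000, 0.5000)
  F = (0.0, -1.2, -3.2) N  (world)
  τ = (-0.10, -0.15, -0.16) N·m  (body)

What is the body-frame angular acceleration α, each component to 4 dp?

α = (-1.1429, -1.1700, -0.5360)

precession coupling ω×(Iω) = (0.0600, -0.0330, -0.0528)
α = I⁻¹(τ − ω×Iω) = (-1.1429, -1.1700, -0.5360)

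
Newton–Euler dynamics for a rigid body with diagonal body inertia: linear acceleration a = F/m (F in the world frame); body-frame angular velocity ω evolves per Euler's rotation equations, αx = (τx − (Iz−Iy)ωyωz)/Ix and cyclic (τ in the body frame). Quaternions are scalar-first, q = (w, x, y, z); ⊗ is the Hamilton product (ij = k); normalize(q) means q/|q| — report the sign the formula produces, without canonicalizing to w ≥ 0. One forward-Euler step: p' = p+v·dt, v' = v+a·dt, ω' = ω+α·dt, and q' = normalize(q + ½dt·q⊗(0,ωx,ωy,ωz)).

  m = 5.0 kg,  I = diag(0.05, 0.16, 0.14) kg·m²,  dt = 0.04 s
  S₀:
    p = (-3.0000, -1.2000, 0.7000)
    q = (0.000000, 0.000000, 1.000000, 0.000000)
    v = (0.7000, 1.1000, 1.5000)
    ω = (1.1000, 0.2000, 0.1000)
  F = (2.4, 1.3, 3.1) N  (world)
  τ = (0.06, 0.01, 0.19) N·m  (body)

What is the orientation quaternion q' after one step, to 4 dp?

q⊗(0,ω) = (-0.2000000, 0.1000000, 0.0000000, -1.1000000)
q + ½dt·q⊗(0,ω), renormalized = (-0.0040, 0.0020, 0.9997, -0.0220)

q' = (-0.0040, 0.0020, 0.9997, -0.0220)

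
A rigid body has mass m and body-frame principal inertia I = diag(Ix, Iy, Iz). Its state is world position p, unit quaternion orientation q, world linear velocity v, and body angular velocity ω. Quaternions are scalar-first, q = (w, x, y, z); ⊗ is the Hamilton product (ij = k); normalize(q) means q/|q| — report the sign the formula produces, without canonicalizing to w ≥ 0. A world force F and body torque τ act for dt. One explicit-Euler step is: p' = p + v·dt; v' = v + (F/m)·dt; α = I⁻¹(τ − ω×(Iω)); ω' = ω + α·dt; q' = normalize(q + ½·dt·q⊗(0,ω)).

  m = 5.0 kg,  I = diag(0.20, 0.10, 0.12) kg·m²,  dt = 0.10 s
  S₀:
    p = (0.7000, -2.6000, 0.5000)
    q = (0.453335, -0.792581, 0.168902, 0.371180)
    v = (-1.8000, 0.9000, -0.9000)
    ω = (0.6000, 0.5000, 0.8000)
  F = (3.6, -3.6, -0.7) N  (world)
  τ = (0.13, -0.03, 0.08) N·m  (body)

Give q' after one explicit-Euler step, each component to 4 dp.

q⊗(0,ω) = (0.0941536, 0.2215326, 1.0834403, -0.1349637)
q' = normalize(q + ½dt·q⊗(0,ω)) = (0.4573, -0.7803, 0.2227, 0.3639)

q' = (0.4573, -0.7803, 0.2227, 0.3639)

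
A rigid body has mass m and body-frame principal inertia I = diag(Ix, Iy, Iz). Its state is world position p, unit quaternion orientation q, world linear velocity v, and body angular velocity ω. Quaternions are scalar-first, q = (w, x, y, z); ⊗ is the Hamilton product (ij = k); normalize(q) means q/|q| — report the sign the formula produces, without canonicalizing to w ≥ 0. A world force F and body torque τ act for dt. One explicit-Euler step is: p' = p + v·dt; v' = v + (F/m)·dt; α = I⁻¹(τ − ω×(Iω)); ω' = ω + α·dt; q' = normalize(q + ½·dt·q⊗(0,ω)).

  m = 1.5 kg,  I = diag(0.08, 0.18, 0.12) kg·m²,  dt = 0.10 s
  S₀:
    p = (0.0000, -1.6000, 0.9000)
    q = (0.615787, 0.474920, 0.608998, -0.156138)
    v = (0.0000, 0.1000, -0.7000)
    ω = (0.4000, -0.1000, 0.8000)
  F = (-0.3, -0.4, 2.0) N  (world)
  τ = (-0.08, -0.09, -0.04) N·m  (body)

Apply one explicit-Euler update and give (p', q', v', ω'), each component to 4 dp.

precession coupling ω×(Iω) = (0.0048, -0.0128, -0.0040)
(τ − ω×Iω)/I = (-1.0600, -0.4289, -0.3000)
ω + α·dt = (0.2940, -0.1429, 0.7700)
2q̇ = q⊗(0,ω) = (-0.0041578, 0.7178994, -0.5039699, 0.2015384)
q + ½dt·q⊗(0,ω), renormalized = (0.6150, 0.5103, 0.5832, -0.1459)
p + v·dt = (0.0000, -1.5900, 0.8300)
v' = v + a·dt = (-0.0200, 0.0733, -0.5667)

p' = (0.0000, -1.5900, 0.8300)
q' = (0.6150, 0.5103, 0.5832, -0.1459)
v' = (-0.0200, 0.0733, -0.5667)
ω' = (0.2940, -0.1429, 0.7700)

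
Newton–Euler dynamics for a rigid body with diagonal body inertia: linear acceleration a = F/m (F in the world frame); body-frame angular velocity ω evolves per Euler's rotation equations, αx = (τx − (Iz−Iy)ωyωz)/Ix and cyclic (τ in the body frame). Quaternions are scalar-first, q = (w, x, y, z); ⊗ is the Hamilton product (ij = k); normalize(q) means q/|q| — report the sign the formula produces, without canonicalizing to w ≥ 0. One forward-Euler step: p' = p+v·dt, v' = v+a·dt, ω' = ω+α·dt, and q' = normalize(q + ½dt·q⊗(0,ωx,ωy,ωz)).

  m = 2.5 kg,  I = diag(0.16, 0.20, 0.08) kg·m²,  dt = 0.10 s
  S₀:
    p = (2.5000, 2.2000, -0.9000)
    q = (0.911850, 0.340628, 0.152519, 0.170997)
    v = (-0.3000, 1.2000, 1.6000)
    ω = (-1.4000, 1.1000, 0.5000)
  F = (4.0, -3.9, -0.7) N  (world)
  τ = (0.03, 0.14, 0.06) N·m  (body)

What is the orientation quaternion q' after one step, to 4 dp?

q' = (0.9191, 0.2701, 0.1814, 0.2223)

2q̇ = q⊗(0,ω) = (0.2236098, -1.3884272, 0.5933252, 1.0441424)
q' = normalize(q + ½dt·q⊗(0,ω)) = (0.9191, 0.2701, 0.1814, 0.2223)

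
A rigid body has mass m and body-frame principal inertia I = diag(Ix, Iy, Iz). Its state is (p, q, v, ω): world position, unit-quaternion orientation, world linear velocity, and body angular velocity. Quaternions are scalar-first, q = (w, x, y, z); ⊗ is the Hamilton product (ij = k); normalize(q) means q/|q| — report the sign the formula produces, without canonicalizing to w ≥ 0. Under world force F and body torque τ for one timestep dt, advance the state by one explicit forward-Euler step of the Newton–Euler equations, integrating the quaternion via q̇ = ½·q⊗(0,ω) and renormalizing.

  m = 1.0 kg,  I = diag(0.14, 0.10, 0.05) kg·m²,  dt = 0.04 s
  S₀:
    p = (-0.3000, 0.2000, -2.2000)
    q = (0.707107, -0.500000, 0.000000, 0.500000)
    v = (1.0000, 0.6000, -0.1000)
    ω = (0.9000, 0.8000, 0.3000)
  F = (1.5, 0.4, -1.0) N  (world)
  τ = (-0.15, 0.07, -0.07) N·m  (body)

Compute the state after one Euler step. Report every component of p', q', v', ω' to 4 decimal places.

p' = (-0.2600, 0.2240, -2.2040)
q' = (0.7129, -0.4951, 0.0233, 0.4961)
v' = (1.0600, 0.6160, -0.1400)
ω' = (0.8606, 0.8183, 0.2670)

(τ − ω×Iω)/I = (-0.9857, 0.4570, -0.8240)
ω + α·dt = (0.8606, 0.8183, 0.2670)
Hamilton product q⊗(0,ω) = (0.3000000, 0.2363963, 1.1656856, -0.1878679)
q' = normalize(q + ½dt·q⊗(0,ω)) = (0.7129, -0.4951, 0.0233, 0.4961)
a = (1.5000, 0.4000, -1.0000)
p' = p + v·dt = (-0.2600, 0.2240, -2.2040)
new velocity v' = (1.0600, 0.6160, -0.1400)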